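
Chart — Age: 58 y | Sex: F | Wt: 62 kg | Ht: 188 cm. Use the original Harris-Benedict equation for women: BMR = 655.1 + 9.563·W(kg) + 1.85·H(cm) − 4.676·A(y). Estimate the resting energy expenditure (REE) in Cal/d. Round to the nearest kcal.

Harris-Benedict: BMR = 655.1 + 9.563(62) + 1.85(188) − 4.676(58) = 1324.598 kcal/day.

1325 Cal/d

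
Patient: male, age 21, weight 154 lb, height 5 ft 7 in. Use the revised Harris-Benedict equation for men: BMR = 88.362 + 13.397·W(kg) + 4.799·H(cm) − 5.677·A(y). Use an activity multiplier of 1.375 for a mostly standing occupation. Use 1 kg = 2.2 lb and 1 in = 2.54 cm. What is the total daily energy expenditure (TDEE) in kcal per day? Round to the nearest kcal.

2370 kcal per day

Convert to metric: weight = 154 ÷ 2.2 = 70 kg; height = (5×12 + 7) × 2.54 = 67 × 2.54 = 170.18 cm.
Harris-Benedict: BMR = 88.362 + 13.397(70) + 4.799(170.18) − 5.677(21) = 1723.6288 kcal/day.
TEE = BMR × activity factor = 1723.6288 × 1.375 = 2369.9896 kcal/day.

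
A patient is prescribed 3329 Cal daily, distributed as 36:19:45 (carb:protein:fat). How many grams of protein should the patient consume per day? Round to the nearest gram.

Protein energy = 19% × 3329 = 632.51 kcal.
At 4 kcal/g: 632.51 ÷ 4 = 158.1275 g.

158 g/day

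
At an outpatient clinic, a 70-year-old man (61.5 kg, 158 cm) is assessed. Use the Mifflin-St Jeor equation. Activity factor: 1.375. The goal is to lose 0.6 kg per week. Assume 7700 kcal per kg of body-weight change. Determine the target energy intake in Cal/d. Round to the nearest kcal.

1069 Cal/d

Mifflin-St Jeor (male): BMR = 10(61.5) + 6.25(158) − 5(70) + 5 = 615 + 987.5 − 350 + 5 = 1257.5 kcal/day.
TEE = 1257.5 × 1.375 = 1729.0625 kcal/day.
Required daily deficit = 0.6 × 7700 ÷ 7 = 660 kcal/day.
Target intake = 1729.0625 − 660 = 1069.0625 kcal/day.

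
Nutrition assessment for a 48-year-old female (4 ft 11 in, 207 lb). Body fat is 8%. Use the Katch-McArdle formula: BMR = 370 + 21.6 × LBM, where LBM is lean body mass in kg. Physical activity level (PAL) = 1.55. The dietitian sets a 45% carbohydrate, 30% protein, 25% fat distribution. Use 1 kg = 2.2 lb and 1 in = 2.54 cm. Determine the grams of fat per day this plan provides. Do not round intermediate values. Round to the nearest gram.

96 g/day

Convert to metric: weight = 207 ÷ 2.2 = 94.0909 kg; height = (4×12 + 11) × 2.54 = 59 × 2.54 = 149.86 cm.
LBM = 94.0909 × (1 − 0.08) = 86.5636 kg. Katch-McArdle: BMR = 370 + 21.6 × 86.5636 = 2239.7745 kcal/day.
TEE = 2239.7745 × 1.55 = 3471.6505 kcal/day.
Fat energy = 25% × 3471.6505 = 867.9126 kcal.
Fat = 867.9126 ÷ 9 kcal/g = 96.4347 g.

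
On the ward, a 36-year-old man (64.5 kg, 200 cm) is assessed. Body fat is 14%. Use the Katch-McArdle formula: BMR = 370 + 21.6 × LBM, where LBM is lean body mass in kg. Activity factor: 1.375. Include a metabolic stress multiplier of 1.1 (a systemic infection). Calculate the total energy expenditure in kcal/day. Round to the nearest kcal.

2372 kcal/day

LBM = 64.5 × (1 − 0.14) = 55.47 kg. Katch-McArdle: BMR = 370 + 21.6 × 55.47 = 1568.152 kcal/day.
TEE = BMR × activity factor = 1568.152 × 1.375 = 2156.209 kcal/day.
Apply stress factor: 2156.209 × 1.1 = 2371.8299 kcal/day.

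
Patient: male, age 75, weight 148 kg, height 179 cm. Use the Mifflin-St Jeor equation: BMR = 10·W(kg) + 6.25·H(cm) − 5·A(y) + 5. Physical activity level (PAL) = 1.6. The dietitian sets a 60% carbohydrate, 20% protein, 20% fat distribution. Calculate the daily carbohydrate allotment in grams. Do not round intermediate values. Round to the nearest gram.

Mifflin-St Jeor (male): BMR = 10(148) + 6.25(179) − 5(75) + 5 = 1480 + 1118.75 − 375 + 5 = 2228.75 kcal/day.
TEE = 2228.75 × 1.6 = 3566 kcal/day.
Carbohydrate energy = 60% × 3566 = 2139.6 kcal.
Carbohydrate = 2139.6 ÷ 4 kcal/g = 534.9 g.

535 g/day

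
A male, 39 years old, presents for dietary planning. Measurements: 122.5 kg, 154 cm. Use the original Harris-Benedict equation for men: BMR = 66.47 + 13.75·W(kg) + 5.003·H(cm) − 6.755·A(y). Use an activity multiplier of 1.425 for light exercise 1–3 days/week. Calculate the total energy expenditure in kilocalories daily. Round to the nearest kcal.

Harris-Benedict: BMR = 66.47 + 13.75(122.5) + 5.003(154) − 6.755(39) = 2257.862 kcal/day.
TEE = BMR × activity factor = 2257.862 × 1.425 = 3217.4534 kcal/day.

3217 kilocalories daily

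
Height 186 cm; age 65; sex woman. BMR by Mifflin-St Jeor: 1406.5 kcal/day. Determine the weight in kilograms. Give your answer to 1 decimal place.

73.0 kg

1406.5 = 10·W + 6.25(186) − 5(65) − 161
10·W = 1406.5 − 676.5 = 730, so W = 73 kg.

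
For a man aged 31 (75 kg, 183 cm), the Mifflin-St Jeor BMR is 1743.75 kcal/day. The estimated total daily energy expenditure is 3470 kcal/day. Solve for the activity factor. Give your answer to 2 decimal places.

Activity factor = TEE ÷ BMR = 3470 ÷ 1743.75 = 1.99.

1.99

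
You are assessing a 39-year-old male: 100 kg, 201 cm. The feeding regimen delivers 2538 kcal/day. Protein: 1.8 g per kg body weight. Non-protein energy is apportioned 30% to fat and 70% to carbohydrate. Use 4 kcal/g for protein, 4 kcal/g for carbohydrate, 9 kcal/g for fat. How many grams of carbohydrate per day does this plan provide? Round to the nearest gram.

318 g/day

Protein = 1.8 × 100 = 180 g → 180 × 4 = 720 kcal.
Non-protein calories = 2538 − 720 = 1818 kcal.
Fat: 30% × 1818 = 545.4 kcal; carbohydrate: 1272.6 kcal.
Carbohydrate: 1272.6 kcal ÷ 4 kcal/g = 318.15 g.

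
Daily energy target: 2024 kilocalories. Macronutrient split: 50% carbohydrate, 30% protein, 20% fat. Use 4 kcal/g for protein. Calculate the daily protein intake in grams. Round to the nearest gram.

152 g/day

Protein energy = 30% × 2024 = 607.2 kcal.
At 4 kcal/g: 607.2 ÷ 4 = 151.8 g.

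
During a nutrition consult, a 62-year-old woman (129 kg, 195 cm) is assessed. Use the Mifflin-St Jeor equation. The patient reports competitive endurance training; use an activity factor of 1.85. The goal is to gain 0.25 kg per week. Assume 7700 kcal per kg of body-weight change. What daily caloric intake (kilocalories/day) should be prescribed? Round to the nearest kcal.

Mifflin-St Jeor (female): BMR = 10(129) + 6.25(195) − 5(62) − 161 = 1290 + 1218.75 − 310 − 161 = 2037.75 kcal/day.
TEE = 2037.75 × 1.85 = 3769.8375 kcal/day.
Required daily surplus = 0.25 × 7700 ÷ 7 = 275 kcal/day.
Target intake = 3769.8375 + 275 = 4044.8375 kcal/day.

4045 kilocalories/day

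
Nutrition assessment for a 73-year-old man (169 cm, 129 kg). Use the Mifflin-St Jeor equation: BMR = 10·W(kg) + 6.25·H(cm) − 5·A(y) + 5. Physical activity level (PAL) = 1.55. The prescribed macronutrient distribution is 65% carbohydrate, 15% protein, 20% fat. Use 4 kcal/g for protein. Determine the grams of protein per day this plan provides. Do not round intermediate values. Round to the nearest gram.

115 g/day

Mifflin-St Jeor (male): BMR = 10(129) + 6.25(169) − 5(73) + 5 = 1290 + 1056.25 − 365 + 5 = 1986.25 kcal/day.
TEE = 1986.25 × 1.55 = 3078.6875 kcal/day.
Protein energy = 15% × 3078.6875 = 461.8031 kcal.
Protein = 461.8031 ÷ 4 kcal/g = 115.4508 g.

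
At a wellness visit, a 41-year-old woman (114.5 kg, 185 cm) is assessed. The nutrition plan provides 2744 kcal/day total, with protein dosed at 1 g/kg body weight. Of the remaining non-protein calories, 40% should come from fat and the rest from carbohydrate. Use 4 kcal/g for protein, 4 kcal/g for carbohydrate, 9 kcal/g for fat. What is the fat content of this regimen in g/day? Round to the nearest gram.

Protein = 1 × 114.5 = 114.5 g → 114.5 × 4 = 458 kcal.
Non-protein calories = 2744 − 458 = 2286 kcal.
Fat: 40% × 2286 = 914.4 kcal; carbohydrate: 1371.6 kcal.
Fat: 914.4 kcal ÷ 9 kcal/g = 101.6 g.

102 g/day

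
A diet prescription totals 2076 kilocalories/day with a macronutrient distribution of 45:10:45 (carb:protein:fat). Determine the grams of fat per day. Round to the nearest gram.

Fat energy = 45% × 2076 = 934.2 kcal.
At 9 kcal/g: 934.2 ÷ 9 = 103.8 g.

104 g/day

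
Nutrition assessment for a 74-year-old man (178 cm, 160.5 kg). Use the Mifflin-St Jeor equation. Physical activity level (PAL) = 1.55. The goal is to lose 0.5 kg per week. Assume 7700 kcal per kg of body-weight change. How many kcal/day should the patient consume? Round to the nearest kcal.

Mifflin-St Jeor (male): BMR = 10(160.5) + 6.25(178) − 5(74) + 5 = 1605 + 1112.5 − 370 + 5 = 2352.5 kcal/day.
TEE = 2352.5 × 1.55 = 3646.375 kcal/day.
Required daily deficit = 0.5 × 7700 ÷ 7 = 550 kcal/day.
Target intake = 3646.375 − 550 = 3096.375 kcal/day.

3096 kcal/day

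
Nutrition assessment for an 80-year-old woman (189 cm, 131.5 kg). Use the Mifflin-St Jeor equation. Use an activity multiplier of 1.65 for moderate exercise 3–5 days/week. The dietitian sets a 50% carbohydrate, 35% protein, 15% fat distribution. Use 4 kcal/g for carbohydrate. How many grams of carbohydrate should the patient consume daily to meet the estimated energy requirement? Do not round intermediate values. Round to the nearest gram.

Mifflin-St Jeor (female): BMR = 10(131.5) + 6.25(189) − 5(80) − 161 = 1315 + 1181.25 − 400 − 161 = 1935.25 kcal/day.
TEE = 1935.25 × 1.65 = 3193.1625 kcal/day.
Carbohydrate energy = 50% × 3193.1625 = 1596.5813 kcal.
Carbohydrate = 1596.5813 ÷ 4 kcal/g = 399.1453 g.

399 g/day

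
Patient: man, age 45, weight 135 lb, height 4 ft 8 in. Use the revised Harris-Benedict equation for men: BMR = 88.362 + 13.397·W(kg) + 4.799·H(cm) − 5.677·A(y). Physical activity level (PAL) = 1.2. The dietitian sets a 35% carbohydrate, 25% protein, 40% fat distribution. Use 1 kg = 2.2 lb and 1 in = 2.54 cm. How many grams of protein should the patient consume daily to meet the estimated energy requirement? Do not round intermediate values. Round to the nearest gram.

100 g/day

Convert to metric: weight = 135 ÷ 2.2 = 61.3636 kg; height = (4×12 + 8) × 2.54 = 56 × 2.54 = 142.24 cm.
Harris-Benedict: BMR = 88.362 + 13.397(61.3636) + 4.799(142.24) − 5.677(45) = 1337.5954 kcal/day.
TEE = 1337.5954 × 1.2 = 1605.1145 kcal/day.
Protein energy = 25% × 1605.1145 = 401.2786 kcal.
Protein = 401.2786 ÷ 4 kcal/g = 100.3197 g.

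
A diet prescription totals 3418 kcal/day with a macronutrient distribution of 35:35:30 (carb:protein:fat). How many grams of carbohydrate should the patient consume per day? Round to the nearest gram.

299 g/day

Carbohydrate energy = 35% × 3418 = 1196.3 kcal.
At 4 kcal/g: 1196.3 ÷ 4 = 299.075 g.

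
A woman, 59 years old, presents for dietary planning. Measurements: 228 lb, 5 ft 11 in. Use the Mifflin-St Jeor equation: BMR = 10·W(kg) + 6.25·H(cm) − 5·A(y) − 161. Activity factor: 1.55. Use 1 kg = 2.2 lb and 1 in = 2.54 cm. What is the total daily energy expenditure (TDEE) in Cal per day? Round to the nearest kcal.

2647 Cal per day

Convert to metric: weight = 228 ÷ 2.2 = 103.6364 kg; height = (5×12 + 11) × 2.54 = 71 × 2.54 = 180.34 cm.
Mifflin-St Jeor (female): BMR = 10(103.6364) + 6.25(180.34) − 5(59) − 161 = 1036.3636 + 1127.125 − 295 − 161 = 1707.4886 kcal/day.
TEE = BMR × activity factor = 1707.4886 × 1.55 = 2646.6074 kcal/day.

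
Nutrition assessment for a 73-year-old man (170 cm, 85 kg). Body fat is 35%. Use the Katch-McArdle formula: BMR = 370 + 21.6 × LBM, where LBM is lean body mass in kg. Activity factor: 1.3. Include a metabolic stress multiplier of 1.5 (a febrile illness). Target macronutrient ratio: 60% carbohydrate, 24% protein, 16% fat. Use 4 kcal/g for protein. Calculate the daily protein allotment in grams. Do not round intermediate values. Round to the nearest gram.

183 g/day

LBM = 85 × (1 − 0.35) = 55.25 kg. Katch-McArdle: BMR = 370 + 21.6 × 55.25 = 1563.4 kcal/day.
TEE = 1563.4 × 1.3 = 2032.42 kcal/day.
With stress factor 1.5: 2032.42 × 1.5 = 3048.63 kcal/day.
Protein energy = 24% × 3048.63 = 731.6712 kcal.
Protein = 731.6712 ÷ 4 kcal/g = 182.9178 g.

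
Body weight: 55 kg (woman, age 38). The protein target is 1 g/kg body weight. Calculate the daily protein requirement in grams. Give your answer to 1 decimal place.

55.0 g/day

Protein = 1 g/kg × 55 kg = 55 g/day.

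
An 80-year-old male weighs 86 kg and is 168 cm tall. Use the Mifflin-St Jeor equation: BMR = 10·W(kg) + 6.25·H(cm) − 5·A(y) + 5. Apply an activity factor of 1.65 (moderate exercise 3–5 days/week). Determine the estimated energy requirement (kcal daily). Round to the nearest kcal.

Mifflin-St Jeor (male): BMR = 10(86) + 6.25(168) − 5(80) + 5 = 860 + 1050 − 400 + 5 = 1515 kcal/day.
TEE = BMR × activity factor = 1515 × 1.65 = 2499.75 kcal/day.

2500 kcal daily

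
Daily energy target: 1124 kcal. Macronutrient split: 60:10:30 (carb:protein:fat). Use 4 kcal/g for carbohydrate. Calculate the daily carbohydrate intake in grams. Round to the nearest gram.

Carbohydrate energy = 60% × 1124 = 674.4 kcal.
At 4 kcal/g: 674.4 ÷ 4 = 168.6 g.

169 g/day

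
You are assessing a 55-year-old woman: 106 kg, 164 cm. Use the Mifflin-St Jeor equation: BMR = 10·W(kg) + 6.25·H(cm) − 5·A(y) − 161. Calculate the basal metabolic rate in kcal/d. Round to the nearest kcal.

Mifflin-St Jeor (female): BMR = 10(106) + 6.25(164) − 5(55) − 161 = 1060 + 1025 − 275 − 161 = 1649 kcal/day.

1649 kcal/d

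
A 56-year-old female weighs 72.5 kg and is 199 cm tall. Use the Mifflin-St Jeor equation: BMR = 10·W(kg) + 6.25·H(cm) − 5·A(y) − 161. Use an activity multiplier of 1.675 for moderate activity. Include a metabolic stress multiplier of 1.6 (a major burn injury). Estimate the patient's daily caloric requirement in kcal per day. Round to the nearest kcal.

Mifflin-St Jeor (female): BMR = 10(72.5) + 6.25(199) − 5(56) − 161 = 725 + 1243.75 − 280 − 161 = 1527.75 kcal/day.
TEE = BMR × activity factor = 1527.75 × 1.675 = 2558.9813 kcal/day.
Apply stress factor: 2558.9813 × 1.6 = 4094.37 kcal/day.

4094 kcal per day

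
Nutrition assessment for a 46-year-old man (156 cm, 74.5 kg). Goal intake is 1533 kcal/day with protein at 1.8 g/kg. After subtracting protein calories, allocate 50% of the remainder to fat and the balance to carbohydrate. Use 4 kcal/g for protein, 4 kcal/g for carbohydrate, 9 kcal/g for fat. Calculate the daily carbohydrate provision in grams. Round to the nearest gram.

Protein = 1.8 × 74.5 = 134.1 g → 134.1 × 4 = 536.4 kcal.
Non-protein calories = 1533 − 536.4 = 996.6 kcal.
Fat: 50% × 996.6 = 498.3 kcal; carbohydrate: 498.3 kcal.
Carbohydrate: 498.3 kcal ÷ 4 kcal/g = 124.575 g.

125 g/day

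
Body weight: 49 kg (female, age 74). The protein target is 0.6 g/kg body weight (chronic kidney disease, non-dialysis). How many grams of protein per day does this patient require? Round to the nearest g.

Protein = 0.6 g/kg × 49 kg = 29.4 g/day.

29 g/day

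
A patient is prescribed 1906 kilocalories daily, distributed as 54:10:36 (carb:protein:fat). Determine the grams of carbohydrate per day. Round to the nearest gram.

257 g/day

Carbohydrate energy = 54% × 1906 = 1029.24 kcal.
At 4 kcal/g: 1029.24 ÷ 4 = 257.31 g.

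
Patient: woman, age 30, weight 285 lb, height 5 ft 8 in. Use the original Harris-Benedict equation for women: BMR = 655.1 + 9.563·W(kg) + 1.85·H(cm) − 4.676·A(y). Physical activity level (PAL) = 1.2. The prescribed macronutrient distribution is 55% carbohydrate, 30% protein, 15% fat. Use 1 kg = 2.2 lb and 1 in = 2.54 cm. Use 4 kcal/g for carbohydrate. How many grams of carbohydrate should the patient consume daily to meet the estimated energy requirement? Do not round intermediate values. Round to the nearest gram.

Convert to metric: weight = 285 ÷ 2.2 = 129.5455 kg; height = (5×12 + 8) × 2.54 = 68 × 2.54 = 172.72 cm.
Harris-Benedict: BMR = 655.1 + 9.563(129.5455) + 1.85(172.72) − 4.676(30) = 2073.1952 kcal/day.
TEE = 2073.1952 × 1.2 = 2487.8342 kcal/day.
Carbohydrate energy = 55% × 2487.8342 = 1368.3088 kcal.
Carbohydrate = 1368.3088 ÷ 4 kcal/g = 342.0772 g.

342 g/day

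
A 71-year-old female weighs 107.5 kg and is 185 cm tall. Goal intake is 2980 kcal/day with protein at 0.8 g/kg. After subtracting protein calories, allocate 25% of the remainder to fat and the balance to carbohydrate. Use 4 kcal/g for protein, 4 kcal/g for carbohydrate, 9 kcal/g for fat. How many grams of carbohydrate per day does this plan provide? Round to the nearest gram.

494 g/day

Protein = 0.8 × 107.5 = 86 g → 86 × 4 = 344 kcal.
Non-protein calories = 2980 − 344 = 2636 kcal.
Fat: 25% × 2636 = 659 kcal; carbohydrate: 1977 kcal.
Carbohydrate: 1977 kcal ÷ 4 kcal/g = 494.25 g.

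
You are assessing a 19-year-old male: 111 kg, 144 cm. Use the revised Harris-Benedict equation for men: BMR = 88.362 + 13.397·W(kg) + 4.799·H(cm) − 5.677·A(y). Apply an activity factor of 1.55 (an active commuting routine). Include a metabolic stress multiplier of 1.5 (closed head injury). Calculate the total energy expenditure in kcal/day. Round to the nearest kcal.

Harris-Benedict: BMR = 88.362 + 13.397(111) + 4.799(144) − 5.677(19) = 2158.622 kcal/day.
TEE = BMR × activity factor = 2158.622 × 1.55 = 3345.8641 kcal/day.
Apply stress factor: 3345.8641 × 1.5 = 5018.7962 kcal/day.

5019 kcal/day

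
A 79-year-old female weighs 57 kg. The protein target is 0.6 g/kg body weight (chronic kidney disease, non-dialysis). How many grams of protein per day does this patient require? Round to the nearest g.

Protein = 0.6 g/kg × 57 kg = 34.2 g/day.

34 g/day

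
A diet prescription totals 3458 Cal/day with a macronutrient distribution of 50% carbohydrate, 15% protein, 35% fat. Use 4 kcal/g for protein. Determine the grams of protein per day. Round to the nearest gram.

Protein energy = 15% × 3458 = 518.7 kcal.
At 4 kcal/g: 518.7 ÷ 4 = 129.675 g.

130 g/day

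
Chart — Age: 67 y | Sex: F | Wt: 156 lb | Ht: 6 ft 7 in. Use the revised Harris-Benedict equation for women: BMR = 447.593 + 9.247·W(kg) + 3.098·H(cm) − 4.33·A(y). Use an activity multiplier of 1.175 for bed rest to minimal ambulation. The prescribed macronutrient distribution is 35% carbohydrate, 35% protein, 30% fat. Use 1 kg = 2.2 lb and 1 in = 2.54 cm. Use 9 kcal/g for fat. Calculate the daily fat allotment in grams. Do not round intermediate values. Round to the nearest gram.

Convert to metric: weight = 156 ÷ 2.2 = 70.9091 kg; height = (6×12 + 7) × 2.54 = 79 × 2.54 = 200.66 cm.
Harris-Benedict: BMR = 447.593 + 9.247(70.9091) + 3.098(200.66) − 4.33(67) = 1434.824 kcal/day.
TEE = 1434.824 × 1.175 = 1685.9183 kcal/day.
Fat energy = 30% × 1685.9183 = 505.7755 kcal.
Fat = 505.7755 ÷ 9 kcal/g = 56.1973 g.

56 g/day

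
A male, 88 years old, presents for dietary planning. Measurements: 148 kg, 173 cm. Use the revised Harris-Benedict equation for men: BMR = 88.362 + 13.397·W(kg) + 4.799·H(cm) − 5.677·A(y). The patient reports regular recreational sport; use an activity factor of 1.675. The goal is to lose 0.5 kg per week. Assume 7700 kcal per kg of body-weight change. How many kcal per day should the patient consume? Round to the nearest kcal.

Harris-Benedict: BMR = 88.362 + 13.397(148) + 4.799(173) − 5.677(88) = 2401.769 kcal/day.
TEE = 2401.769 × 1.675 = 4022.9631 kcal/day.
Required daily deficit = 0.5 × 7700 ÷ 7 = 550 kcal/day.
Target intake = 4022.9631 − 550 = 3472.9631 kcal/day.

3473 kcal per day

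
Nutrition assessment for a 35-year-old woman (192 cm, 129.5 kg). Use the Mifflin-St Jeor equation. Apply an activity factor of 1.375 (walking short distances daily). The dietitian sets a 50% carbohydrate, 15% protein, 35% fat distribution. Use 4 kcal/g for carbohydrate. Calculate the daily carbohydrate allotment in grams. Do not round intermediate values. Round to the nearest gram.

371 g/day

Mifflin-St Jeor (female): BMR = 10(129.5) + 6.25(192) − 5(35) − 161 = 1295 + 1200 − 175 − 161 = 2159 kcal/day.
TEE = 2159 × 1.375 = 2968.625 kcal/day.
Carbohydrate energy = 50% × 2968.625 = 1484.3125 kcal.
Carbohydrate = 1484.3125 ÷ 4 kcal/g = 371.0781 g.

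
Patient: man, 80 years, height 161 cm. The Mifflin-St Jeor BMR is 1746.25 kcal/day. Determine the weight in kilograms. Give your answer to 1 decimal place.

113.5 kg

1746.25 = 10·W + 6.25(161) − 5(80) + 5
10·W = 1746.25 − 611.25 = 1135, so W = 113.5 kg.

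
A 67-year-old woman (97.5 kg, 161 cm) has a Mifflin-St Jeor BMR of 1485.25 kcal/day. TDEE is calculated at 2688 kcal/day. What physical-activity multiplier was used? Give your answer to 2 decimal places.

Activity factor = TEE ÷ BMR = 2688 ÷ 1485.25 = 1.81.

1.81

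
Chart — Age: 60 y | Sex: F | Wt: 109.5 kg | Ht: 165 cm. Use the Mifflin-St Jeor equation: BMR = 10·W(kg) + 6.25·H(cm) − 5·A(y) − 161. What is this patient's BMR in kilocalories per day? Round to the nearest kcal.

Mifflin-St Jeor (female): BMR = 10(109.5) + 6.25(165) − 5(60) − 161 = 1095 + 1031.25 − 300 − 161 = 1665.25 kcal/day.

1665 kilocalories per day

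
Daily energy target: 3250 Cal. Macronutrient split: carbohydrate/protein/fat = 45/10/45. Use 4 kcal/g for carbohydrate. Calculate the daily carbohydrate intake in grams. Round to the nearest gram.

366 g/day

Carbohydrate energy = 45% × 3250 = 1462.5 kcal.
At 4 kcal/g: 1462.5 ÷ 4 = 365.625 g.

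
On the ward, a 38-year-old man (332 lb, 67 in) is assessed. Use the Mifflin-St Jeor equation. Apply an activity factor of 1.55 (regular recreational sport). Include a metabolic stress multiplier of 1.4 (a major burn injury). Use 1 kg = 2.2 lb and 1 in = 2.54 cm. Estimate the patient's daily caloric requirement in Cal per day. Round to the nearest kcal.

Convert to metric: weight = 332 ÷ 2.2 = 150.9091 kg; height = 67 × 2.54 = 170.18 cm.
Mifflin-St Jeor (male): BMR = 10(150.9091) + 6.25(170.18) − 5(38) + 5 = 1509.0909 + 1063.625 − 190 + 5 = 2387.7159 kcal/day.
TEE = BMR × activity factor = 2387.7159 × 1.55 = 3700.9597 kcal/day.
Apply stress factor: 3700.9597 × 1.4 = 5181.3435 kcal/day.

5181 Cal per day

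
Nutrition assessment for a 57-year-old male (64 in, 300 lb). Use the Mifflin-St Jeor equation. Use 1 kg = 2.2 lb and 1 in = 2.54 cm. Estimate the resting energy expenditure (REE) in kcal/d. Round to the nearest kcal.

2100 kcal/d

Convert to metric: weight = 300 ÷ 2.2 = 136.3636 kg; height = 64 × 2.54 = 162.56 cm.
Mifflin-St Jeor (male): BMR = 10(136.3636) + 6.25(162.56) − 5(57) + 5 = 1363.6364 + 1016 − 285 + 5 = 2099.6364 kcal/day.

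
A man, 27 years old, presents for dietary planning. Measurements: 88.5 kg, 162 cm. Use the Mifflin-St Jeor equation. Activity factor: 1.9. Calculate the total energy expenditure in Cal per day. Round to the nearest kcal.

Mifflin-St Jeor (male): BMR = 10(88.5) + 6.25(162) − 5(27) + 5 = 885 + 1012.5 − 135 + 5 = 1767.5 kcal/day.
TEE = BMR × activity factor = 1767.5 × 1.9 = 3358.25 kcal/day.

3358 Cal per day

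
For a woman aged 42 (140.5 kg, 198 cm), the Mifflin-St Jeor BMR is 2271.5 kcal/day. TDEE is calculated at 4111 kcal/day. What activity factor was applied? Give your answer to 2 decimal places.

Activity factor = TEE ÷ BMR = 4111 ÷ 2271.5 = 1.81.

1.81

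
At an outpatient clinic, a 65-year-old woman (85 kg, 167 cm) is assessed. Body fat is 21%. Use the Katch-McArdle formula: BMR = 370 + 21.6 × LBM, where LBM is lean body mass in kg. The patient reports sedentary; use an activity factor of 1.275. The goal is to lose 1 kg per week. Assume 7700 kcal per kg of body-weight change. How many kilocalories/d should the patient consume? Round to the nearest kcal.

1221 kilocalories/d

LBM = 85 × (1 − 0.21) = 67.15 kg. Katch-McArdle: BMR = 370 + 21.6 × 67.15 = 1820.44 kcal/day.
TEE = 1820.44 × 1.275 = 2321.061 kcal/day.
Required daily deficit = 1 × 7700 ÷ 7 = 1100 kcal/day.
Target intake = 2321.061 − 1100 = 1221.061 kcal/day.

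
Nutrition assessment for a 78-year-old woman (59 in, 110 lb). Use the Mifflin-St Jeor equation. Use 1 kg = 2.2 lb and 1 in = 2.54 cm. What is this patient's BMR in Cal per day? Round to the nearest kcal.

886 Cal per day

Convert to metric: weight = 110 ÷ 2.2 = 50 kg; height = 59 × 2.54 = 149.86 cm.
Mifflin-St Jeor (female): BMR = 10(50) + 6.25(149.86) − 5(78) − 161 = 500 + 936.625 − 390 − 161 = 885.625 kcal/day.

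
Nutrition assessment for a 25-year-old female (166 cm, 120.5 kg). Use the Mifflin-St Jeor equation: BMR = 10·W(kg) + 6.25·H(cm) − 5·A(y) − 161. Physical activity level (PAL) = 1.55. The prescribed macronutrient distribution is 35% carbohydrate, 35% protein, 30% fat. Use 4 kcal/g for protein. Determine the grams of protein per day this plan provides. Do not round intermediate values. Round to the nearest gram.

265 g/day

Mifflin-St Jeor (female): BMR = 10(120.5) + 6.25(166) − 5(25) − 161 = 1205 + 1037.5 − 125 − 161 = 1956.5 kcal/day.
TEE = 1956.5 × 1.55 = 3032.575 kcal/day.
Protein energy = 35% × 3032.575 = 1061.4013 kcal.
Protein = 1061.4013 ÷ 4 kcal/g = 265.3503 g.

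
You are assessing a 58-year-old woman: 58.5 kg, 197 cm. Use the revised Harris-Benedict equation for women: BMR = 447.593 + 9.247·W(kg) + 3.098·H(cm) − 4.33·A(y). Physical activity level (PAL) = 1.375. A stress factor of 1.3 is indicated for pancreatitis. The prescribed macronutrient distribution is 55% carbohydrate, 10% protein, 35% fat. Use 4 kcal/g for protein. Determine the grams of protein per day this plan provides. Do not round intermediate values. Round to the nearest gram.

60 g/day

Harris-Benedict: BMR = 447.593 + 9.247(58.5) + 3.098(197) − 4.33(58) = 1347.7085 kcal/day.
TEE = 1347.7085 × 1.375 = 1853.0992 kcal/day.
With stress factor 1.3: 1853.0992 × 1.3 = 2409.0289 kcal/day.
Protein energy = 10% × 2409.0289 = 240.9029 kcal.
Protein = 240.9029 ÷ 4 kcal/g = 60.2257 g.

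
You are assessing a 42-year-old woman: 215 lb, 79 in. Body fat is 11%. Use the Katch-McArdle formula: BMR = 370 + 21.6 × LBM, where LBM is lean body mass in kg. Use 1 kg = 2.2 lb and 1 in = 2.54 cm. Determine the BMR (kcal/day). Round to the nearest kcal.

2249 kcal/day

Convert to metric: weight = 215 ÷ 2.2 = 97.7273 kg; height = 79 × 2.54 = 200.66 cm.
LBM = 97.7273 × (1 − 0.11) = 86.9773 kg. Katch-McArdle: BMR = 370 + 21.6 × 86.9773 = 2248.7091 kcal/day.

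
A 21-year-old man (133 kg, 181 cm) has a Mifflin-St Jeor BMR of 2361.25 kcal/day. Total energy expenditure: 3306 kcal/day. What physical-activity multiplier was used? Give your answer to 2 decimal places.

1.40

Activity factor = TEE ÷ BMR = 3306 ÷ 2361.25 = 1.4.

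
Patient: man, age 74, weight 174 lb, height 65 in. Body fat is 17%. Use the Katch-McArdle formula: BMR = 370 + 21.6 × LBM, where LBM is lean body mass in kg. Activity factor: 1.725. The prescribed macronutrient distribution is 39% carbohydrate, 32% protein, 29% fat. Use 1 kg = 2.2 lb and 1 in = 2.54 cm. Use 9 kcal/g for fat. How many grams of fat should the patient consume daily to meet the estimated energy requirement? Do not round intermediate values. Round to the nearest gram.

99 g/day

Convert to metric: weight = 174 ÷ 2.2 = 79.0909 kg; height = 65 × 2.54 = 165.1 cm.
LBM = 79.0909 × (1 − 0.17) = 65.6455 kg. Katch-McArdle: BMR = 370 + 21.6 × 65.6455 = 1787.9418 kcal/day.
TEE = 1787.9418 × 1.725 = 3084.1996 kcal/day.
Fat energy = 29% × 3084.1996 = 894.4179 kcal.
Fat = 894.4179 ÷ 9 kcal/g = 99.3798 g.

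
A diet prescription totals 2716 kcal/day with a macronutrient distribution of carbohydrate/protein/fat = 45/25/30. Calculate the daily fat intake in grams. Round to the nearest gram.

Fat energy = 30% × 2716 = 814.8 kcal.
At 9 kcal/g: 814.8 ÷ 9 = 90.5333 g.

91 g/day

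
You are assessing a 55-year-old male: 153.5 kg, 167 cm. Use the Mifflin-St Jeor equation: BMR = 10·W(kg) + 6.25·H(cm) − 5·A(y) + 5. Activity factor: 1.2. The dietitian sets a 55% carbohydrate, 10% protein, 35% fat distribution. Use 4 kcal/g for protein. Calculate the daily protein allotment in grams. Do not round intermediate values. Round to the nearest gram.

69 g/day

Mifflin-St Jeor (male): BMR = 10(153.5) + 6.25(167) − 5(55) + 5 = 1535 + 1043.75 − 275 + 5 = 2308.75 kcal/day.
TEE = 2308.75 × 1.2 = 2770.5 kcal/day.
Protein energy = 10% × 2770.5 = 277.05 kcal.
Protein = 277.05 ÷ 4 kcal/g = 69.2625 g.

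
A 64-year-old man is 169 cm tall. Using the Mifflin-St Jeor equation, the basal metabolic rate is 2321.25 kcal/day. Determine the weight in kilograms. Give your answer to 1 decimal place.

2321.25 = 10·W + 6.25(169) − 5(64) + 5
10·W = 2321.25 − 741.25 = 1580, so W = 158 kg.

158.0 kg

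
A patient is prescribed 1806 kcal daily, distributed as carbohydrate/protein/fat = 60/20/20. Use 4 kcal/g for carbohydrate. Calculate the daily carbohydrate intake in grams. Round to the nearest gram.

271 g/day

Carbohydrate energy = 60% × 1806 = 1083.6 kcal.
At 4 kcal/g: 1083.6 ÷ 4 = 270.9 g.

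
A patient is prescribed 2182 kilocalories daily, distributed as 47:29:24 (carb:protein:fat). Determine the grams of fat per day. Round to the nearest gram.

Fat energy = 24% × 2182 = 523.68 kcal.
At 9 kcal/g: 523.68 ÷ 9 = 58.1867 g.

58 g/day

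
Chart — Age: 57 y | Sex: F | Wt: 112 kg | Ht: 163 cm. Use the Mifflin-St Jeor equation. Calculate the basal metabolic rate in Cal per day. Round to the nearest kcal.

1693 Cal per day

Mifflin-St Jeor (female): BMR = 10(112) + 6.25(163) − 5(57) − 161 = 1120 + 1018.75 − 285 − 161 = 1692.75 kcal/day.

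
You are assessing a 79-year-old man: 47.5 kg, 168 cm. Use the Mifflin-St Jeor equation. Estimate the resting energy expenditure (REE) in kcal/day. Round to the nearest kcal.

Mifflin-St Jeor (male): BMR = 10(47.5) + 6.25(168) − 5(79) + 5 = 475 + 1050 − 395 + 5 = 1135 kcal/day.

1135 kcal/day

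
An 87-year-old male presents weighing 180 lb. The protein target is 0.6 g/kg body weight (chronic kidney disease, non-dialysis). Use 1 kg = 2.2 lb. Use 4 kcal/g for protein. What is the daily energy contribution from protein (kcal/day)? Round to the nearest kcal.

Weight in kg = 180 ÷ 2.2 = 81.8182 kg.
Protein = 0.6 g/kg × 81.8182 kg = 49.0909 g/day.
Protein energy = 49.0909 g × 4 kcal/g = 196.3636 kcal/day.

196 kcal/day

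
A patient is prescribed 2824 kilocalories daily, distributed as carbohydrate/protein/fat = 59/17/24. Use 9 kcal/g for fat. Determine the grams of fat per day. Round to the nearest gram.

75 g/day

Fat energy = 24% × 2824 = 677.76 kcal.
At 9 kcal/g: 677.76 ÷ 9 = 75.3067 g.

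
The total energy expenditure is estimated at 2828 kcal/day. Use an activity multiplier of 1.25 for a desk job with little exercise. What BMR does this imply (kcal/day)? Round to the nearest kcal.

BMR = TEE ÷ activity factor = 2828 ÷ 1.25 = 2262.4 kcal/day.

2262 kcal/day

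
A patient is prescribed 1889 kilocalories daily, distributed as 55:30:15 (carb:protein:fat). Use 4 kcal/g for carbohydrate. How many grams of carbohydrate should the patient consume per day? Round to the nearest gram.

Carbohydrate energy = 55% × 1889 = 1038.95 kcal.
At 4 kcal/g: 1038.95 ÷ 4 = 259.7375 g.

260 g/day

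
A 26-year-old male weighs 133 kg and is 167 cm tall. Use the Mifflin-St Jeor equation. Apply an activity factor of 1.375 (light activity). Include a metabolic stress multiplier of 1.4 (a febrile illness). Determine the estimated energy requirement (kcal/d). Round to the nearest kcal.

Mifflin-St Jeor (male): BMR = 10(133) + 6.25(167) − 5(26) + 5 = 1330 + 1043.75 − 130 + 5 = 2248.75 kcal/day.
TEE = BMR × activity factor = 2248.75 × 1.375 = 3092.0313 kcal/day.
Apply stress factor: 3092.0313 × 1.4 = 4328.8438 kcal/day.

4329 kcal/d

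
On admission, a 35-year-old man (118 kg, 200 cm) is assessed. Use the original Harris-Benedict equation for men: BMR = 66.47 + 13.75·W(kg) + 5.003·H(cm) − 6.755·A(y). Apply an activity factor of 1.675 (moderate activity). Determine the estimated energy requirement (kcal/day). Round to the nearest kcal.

4109 kcal/day

Harris-Benedict: BMR = 66.47 + 13.75(118) + 5.003(200) − 6.755(35) = 2453.145 kcal/day.
TEE = BMR × activity factor = 2453.145 × 1.675 = 4109.0179 kcal/day.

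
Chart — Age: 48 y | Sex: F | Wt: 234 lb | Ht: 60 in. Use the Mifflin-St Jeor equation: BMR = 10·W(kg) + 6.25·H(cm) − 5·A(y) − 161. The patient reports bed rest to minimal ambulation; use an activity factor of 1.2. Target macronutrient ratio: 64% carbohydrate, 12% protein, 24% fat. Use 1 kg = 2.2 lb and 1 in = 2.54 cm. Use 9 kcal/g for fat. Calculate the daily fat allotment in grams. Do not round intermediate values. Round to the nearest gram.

52 g/day

Convert to metric: weight = 234 ÷ 2.2 = 106.3636 kg; height = 60 × 2.54 = 152.4 cm.
Mifflin-St Jeor (female): BMR = 10(106.3636) + 6.25(152.4) − 5(48) − 161 = 1063.6364 + 952.5 − 240 − 161 = 1615.1364 kcal/day.
TEE = 1615.1364 × 1.2 = 1938.1636 kcal/day.
Fat energy = 24% × 1938.1636 = 465.1593 kcal.
Fat = 465.1593 ÷ 9 kcal/g = 51.6844 g.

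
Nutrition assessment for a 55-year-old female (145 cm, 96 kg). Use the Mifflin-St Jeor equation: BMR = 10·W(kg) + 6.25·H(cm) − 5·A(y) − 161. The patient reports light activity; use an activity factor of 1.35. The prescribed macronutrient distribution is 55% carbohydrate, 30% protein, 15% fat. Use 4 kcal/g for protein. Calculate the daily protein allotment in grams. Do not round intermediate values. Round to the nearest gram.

Mifflin-St Jeor (female): BMR = 10(96) + 6.25(145) − 5(55) − 161 = 960 + 906.25 − 275 − 161 = 1430.25 kcal/day.
TEE = 1430.25 × 1.35 = 1930.8375 kcal/day.
Protein energy = 30% × 1930.8375 = 579.2513 kcal.
Protein = 579.2513 ÷ 4 kcal/g = 144.8128 g.

145 g/day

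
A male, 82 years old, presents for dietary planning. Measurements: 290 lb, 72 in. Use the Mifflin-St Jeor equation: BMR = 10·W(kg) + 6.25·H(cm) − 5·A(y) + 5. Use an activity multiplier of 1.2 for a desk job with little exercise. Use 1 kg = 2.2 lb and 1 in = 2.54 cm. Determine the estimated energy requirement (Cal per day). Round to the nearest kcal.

2467 Cal per day

Convert to metric: weight = 290 ÷ 2.2 = 131.8182 kg; height = 72 × 2.54 = 182.88 cm.
Mifflin-St Jeor (male): BMR = 10(131.8182) + 6.25(182.88) − 5(82) + 5 = 1318.1818 + 1143 − 410 + 5 = 2056.1818 kcal/day.
TEE = BMR × activity factor = 2056.1818 × 1.2 = 2467.4182 kcal/day.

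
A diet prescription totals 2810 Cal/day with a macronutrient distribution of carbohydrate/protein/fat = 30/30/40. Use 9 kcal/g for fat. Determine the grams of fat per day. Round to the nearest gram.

125 g/day

Fat energy = 40% × 2810 = 1124 kcal.
At 9 kcal/g: 1124 ÷ 9 = 124.8889 g.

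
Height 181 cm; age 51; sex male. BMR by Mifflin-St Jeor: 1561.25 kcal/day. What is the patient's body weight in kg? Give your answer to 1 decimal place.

1561.25 = 10·W + 6.25(181) − 5(51) + 5
10·W = 1561.25 − 881.25 = 680, so W = 68 kg.

68.0 kg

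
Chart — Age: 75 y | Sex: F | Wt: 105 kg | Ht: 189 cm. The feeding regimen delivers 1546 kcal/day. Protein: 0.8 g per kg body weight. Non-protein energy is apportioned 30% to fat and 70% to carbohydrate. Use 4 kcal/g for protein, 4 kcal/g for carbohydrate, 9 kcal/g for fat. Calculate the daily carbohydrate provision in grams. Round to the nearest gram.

Protein = 0.8 × 105 = 84 g → 84 × 4 = 336 kcal.
Non-protein calories = 1546 − 336 = 1210 kcal.
Fat: 30% × 1210 = 363 kcal; carbohydrate: 847 kcal.
Carbohydrate: 847 kcal ÷ 4 kcal/g = 211.75 g.

212 g/day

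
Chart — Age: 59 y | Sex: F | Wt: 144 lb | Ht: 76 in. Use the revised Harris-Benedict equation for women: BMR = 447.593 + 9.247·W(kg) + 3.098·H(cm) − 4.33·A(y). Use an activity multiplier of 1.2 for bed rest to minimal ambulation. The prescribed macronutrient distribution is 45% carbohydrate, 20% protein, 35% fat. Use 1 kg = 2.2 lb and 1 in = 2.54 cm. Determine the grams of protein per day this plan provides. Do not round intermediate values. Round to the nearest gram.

Convert to metric: weight = 144 ÷ 2.2 = 65.4545 kg; height = 76 × 2.54 = 193.04 cm.
Harris-Benedict: BMR = 447.593 + 9.247(65.4545) + 3.098(193.04) − 4.33(59) = 1395.4191 kcal/day.
TEE = 1395.4191 × 1.2 = 1674.5029 kcal/day.
Protein energy = 20% × 1674.5029 = 334.9006 kcal.
Protein = 334.9006 ÷ 4 kcal/g = 83.7251 g.

84 g/day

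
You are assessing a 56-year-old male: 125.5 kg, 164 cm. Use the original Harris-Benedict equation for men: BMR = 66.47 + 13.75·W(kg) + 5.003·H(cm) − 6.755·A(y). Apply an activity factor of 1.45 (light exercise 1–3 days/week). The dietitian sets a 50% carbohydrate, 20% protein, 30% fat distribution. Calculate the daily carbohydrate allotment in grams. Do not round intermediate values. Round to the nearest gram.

405 g/day

Harris-Benedict: BMR = 66.47 + 13.75(125.5) + 5.003(164) − 6.755(56) = 2234.307 kcal/day.
TEE = 2234.307 × 1.45 = 3239.7452 kcal/day.
Carbohydrate energy = 50% × 3239.7452 = 1619.8726 kcal.
Carbohydrate = 1619.8726 ÷ 4 kcal/g = 404.9681 g.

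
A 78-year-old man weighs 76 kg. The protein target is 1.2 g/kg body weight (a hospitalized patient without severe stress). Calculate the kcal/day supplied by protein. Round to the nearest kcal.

Protein = 1.2 g/kg × 76 kg = 91.2 g/day.
Protein energy = 91.2 g × 4 kcal/g = 364.8 kcal/day.

365 kcal/day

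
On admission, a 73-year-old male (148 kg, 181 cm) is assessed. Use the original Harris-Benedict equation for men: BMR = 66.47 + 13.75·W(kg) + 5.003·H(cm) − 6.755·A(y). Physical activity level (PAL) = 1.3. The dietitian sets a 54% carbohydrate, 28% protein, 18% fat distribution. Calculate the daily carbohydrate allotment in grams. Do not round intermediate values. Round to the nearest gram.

441 g/day

Harris-Benedict: BMR = 66.47 + 13.75(148) + 5.003(181) − 6.755(73) = 2513.898 kcal/day.
TEE = 2513.898 × 1.3 = 3268.0674 kcal/day.
Carbohydrate energy = 54% × 3268.0674 = 1764.7564 kcal.
Carbohydrate = 1764.7564 ÷ 4 kcal/g = 441.1891 g.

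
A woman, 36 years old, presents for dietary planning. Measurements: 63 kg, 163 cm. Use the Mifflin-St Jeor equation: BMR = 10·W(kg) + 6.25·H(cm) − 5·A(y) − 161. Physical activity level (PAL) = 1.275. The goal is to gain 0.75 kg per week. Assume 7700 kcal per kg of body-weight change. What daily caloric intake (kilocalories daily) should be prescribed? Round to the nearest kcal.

Mifflin-St Jeor (female): BMR = 10(63) + 6.25(163) − 5(36) − 161 = 630 + 1018.75 − 180 − 161 = 1307.75 kcal/day.
TEE = 1307.75 × 1.275 = 1667.3813 kcal/day.
Required daily surplus = 0.75 × 7700 ÷ 7 = 825 kcal/day.
Target intake = 1667.3813 + 825 = 2492.3813 kcal/day.

2492 kilocalories daily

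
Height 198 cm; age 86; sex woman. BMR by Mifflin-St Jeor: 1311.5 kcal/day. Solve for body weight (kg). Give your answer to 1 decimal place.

66.5 kg

1311.5 = 10·W + 6.25(198) − 5(86) − 161
10·W = 1311.5 − 646.5 = 665, so W = 66.5 kg.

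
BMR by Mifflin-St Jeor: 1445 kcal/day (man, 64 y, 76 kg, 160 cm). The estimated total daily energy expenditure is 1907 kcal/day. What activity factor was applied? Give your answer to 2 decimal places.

Activity factor = TEE ÷ BMR = 1907 ÷ 1445 = 1.32.

1.32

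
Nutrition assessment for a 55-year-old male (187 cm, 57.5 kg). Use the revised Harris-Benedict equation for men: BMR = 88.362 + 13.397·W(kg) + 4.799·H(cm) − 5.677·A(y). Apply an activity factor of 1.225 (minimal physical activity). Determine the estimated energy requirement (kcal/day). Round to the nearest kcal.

1769 kcal/day

Harris-Benedict: BMR = 88.362 + 13.397(57.5) + 4.799(187) − 5.677(55) = 1443.8675 kcal/day.
TEE = BMR × activity factor = 1443.8675 × 1.225 = 1768.7377 kcal/day.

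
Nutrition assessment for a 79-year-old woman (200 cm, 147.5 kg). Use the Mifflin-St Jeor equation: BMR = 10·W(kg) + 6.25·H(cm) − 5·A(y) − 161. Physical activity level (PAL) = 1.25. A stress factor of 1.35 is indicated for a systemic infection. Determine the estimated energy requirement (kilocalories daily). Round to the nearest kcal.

3660 kilocalories daily

Mifflin-St Jeor (female): BMR = 10(147.5) + 6.25(200) − 5(79) − 161 = 1475 + 1250 − 395 − 161 = 2169 kcal/day.
TEE = BMR × activity factor = 2169 × 1.25 = 2711.25 kcal/day.
Apply stress factor: 2711.25 × 1.35 = 3660.1875 kcal/day.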